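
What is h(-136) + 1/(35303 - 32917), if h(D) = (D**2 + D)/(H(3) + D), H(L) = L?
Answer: -43806827/317338 ≈ -138.04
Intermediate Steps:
h(D) = (D + D**2)/(3 + D) (h(D) = (D**2 + D)/(3 + D) = (D + D**2)/(3 + D))
h(-136) + 1/(35303 - 32917) = -136*(1 - 136)/(3 - 136) + 1/(35303 - 32917) = -136*(-135)/(-133) + 1/2386 = -136*(-1/133)*(-135) + 1/2386 = -18360/133 + 1/2386 = -43806827/317338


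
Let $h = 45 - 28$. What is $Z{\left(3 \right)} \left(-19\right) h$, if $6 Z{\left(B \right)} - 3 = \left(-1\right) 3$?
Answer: $0$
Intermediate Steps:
$Z{\left(B \right)} = 0$ ($Z{\left(B \right)} = \frac{1}{2} + \frac{\left(-1\right) 3}{6} = \frac{1}{2} + \frac{1}{6} \left(-3\right) = \frac{1}{2} - \frac{1}{2} = 0$)
$h = 17$ ($h = 45 - 28 = 17$)
$Z{\left(3 \right)} \left(-19\right) h = 0 \left(-19\right) 17 = 0 \cdot 17 = 0$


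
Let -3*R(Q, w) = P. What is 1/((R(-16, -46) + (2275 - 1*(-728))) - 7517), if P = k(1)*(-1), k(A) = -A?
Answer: -3/13543 ≈ -0.00022152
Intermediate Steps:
P = 1 (P = -1*1*(-1) = -1*(-1) = 1)
R(Q, w) = -1/3 (R(Q, w) = -1/3*1 = -1/3)
1/((R(-16, -46) + (2275 - 1*(-728))) - 7517) = 1/((-1/3 + (2275 - 1*(-728))) - 7517) = 1/((-1/3 + (2275 + 728)) - 7517) = 1/((-1/3 + 3003) - 7517) = 1/(9008/3 - 7517) = 1/(-13543/3) = -3/13543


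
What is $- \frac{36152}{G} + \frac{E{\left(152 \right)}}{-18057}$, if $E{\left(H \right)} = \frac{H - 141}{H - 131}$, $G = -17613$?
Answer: $\frac{507723563}{247362843} \approx 2.0525$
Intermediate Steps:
$E{\left(H \right)} = \frac{-141 + H}{-131 + H}$
$- \frac{36152}{G} + \frac{E{\left(152 \right)}}{-18057} = - \frac{36152}{-17613} + \frac{\frac{1}{-131 + 152} \left(-141 + 152\right)}{-18057} = \left(-36152\right) \left(- \frac{1}{17613}\right) + \frac{1}{21} \cdot 11 \left(- \frac{1}{18057}\right) = \frac{36152}{17613} + \frac{1}{21} \cdot 11 \left(- \frac{1}{18057}\right) = \frac{36152}{17613} + \frac{11}{21} \left(- \frac{1}{18057}\right) = \frac{36152}{17613} - \frac{11}{379197} = \frac{507723563}{247362843}$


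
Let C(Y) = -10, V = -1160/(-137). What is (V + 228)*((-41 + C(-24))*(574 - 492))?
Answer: -135480072/137 ≈ -9.8891e+5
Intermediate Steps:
V = 1160/137 (V = -1160*(-1/137) = 1160/137 ≈ 8.4671)
(V + 228)*((-41 + C(-24))*(574 - 492)) = (1160/137 + 228)*((-41 - 10)*(574 - 492)) = 32396*(-51*82)/137 = (32396/137)*(-4182) = -135480072/137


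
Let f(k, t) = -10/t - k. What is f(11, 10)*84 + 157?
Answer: -851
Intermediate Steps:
f(k, t) = -k - 10/t
f(11, 10)*84 + 157 = (-1*11 - 10/10)*84 + 157 = (-11 - 10*⅒)*84 + 157 = (-11 - 1)*84 + 157 = -12*84 + 157 = -1008 + 157 = -851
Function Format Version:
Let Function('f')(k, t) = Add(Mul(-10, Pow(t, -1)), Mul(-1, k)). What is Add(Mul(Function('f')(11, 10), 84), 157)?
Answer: -851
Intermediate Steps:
Function('f')(k, t) = Add(Mul(-1, k), Mul(-10, Pow(t, -1)))
Add(Mul(Function('f')(11, 10), 84), 157) = Add(Mul(Add(Mul(-1, 11), Mul(-10, Pow(10, -1))), 84), 157) = Add(Mul(Add(-11, Mul(-10, Rational(1, 10))), 84), 157) = Add(Mul(Add(-11, -1), 84), 157) = Add(Mul(-12, 84), 157) = Add(-1008, 157) = -851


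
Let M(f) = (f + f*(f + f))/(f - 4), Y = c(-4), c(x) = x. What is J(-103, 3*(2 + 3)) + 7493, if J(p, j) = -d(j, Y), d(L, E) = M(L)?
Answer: 81958/11 ≈ 7450.7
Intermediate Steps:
Y = -4
M(f) = (f + 2*f**2)/(-4 + f) (M(f) = (f + f*(2*f))/(-4 + f) = (f + 2*f**2)/(-4 + f))
d(L, E) = L*(1 + 2*L)/(-4 + L)
J(p, j) = -j*(1 + 2*j)/(-4 + j)
J(-103, 3*(2 + 3)) + 7493 = -3*(2 + 3)*(1 + 2*(3*(2 + 3)))/(-4 + 3*(2 + 3)) + 7493 = -3*5*(1 + 2*(3*5))/(-4 + 3*5) + 7493 = -1*15*(1 + 2*15)/(-4 + 15) + 7493 = -1*15*(1 + 30)/11 + 7493 = -1*15*1/11*31 + 7493 = -465/11 + 7493 = 81958/11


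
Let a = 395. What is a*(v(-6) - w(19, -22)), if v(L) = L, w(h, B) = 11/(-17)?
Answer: -35945/17 ≈ -2114.4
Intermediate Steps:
w(h, B) = -11/17 (w(h, B) = 11*(-1/17) = -11/17)
a*(v(-6) - w(19, -22)) = 395*(-6 - 1*(-11/17)) = 395*(-6 + 11/17) = 395*(-91/17) = -35945/17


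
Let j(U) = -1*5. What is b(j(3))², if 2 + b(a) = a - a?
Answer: 4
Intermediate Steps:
j(U) = -5
b(a) = -2 (b(a) = -2 + (a - a) = -2 + 0 = -2)
b(j(3))² = (-2)² = 4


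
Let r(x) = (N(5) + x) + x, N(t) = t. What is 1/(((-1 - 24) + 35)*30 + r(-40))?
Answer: 1/225 ≈ 0.0044444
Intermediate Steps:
r(x) = 5 + 2*x (r(x) = (5 + x) + x = 5 + 2*x)
1/(((-1 - 24) + 35)*30 + r(-40)) = 1/(((-1 - 24) + 35)*30 + (5 + 2*(-40))) = 1/((-25 + 35)*30 + (5 - 80)) = 1/(10*30 - 75) = 1/(300 - 75) = 1/225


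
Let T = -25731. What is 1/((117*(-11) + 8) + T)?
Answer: -1/27010 ≈ -3.7023e-5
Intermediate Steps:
1/((117*(-11) + 8) + T) = 1/((117*(-11) + 8) - 25731) = 1/((-1287 + 8) - 25731) = 1/(-1279 - 25731) = 1/(-27010) = -1/27010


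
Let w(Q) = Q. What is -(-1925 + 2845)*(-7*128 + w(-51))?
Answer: 871240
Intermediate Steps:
-(-1925 + 2845)*(-7*128 + w(-51)) = -(-1925 + 2845)*(-7*128 - 51) = -920*(-896 - 51) = -920*(-947) = -1*(-871240) = 871240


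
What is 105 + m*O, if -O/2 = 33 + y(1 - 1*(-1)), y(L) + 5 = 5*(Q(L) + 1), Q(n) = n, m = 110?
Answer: -9355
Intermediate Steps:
y(L) = 5*L (y(L) = -5 + 5*(L + 1) = -5 + 5*(1 + L) = -5 + (5 + 5*L) = 5*L)
O = -86 (O = -2*(33 + 5*(1 - 1*(-1))) = -2*(33 + 5*(1 + 1)) = -2*(33 + 5*2) = -2*(33 + 10) = -2*43 = -86)
105 + m*O = 105 + 110*(-86) = 105 - 9460 = -9355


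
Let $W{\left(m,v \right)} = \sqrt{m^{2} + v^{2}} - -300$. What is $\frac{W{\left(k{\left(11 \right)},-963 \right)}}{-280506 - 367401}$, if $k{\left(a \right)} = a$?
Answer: $- \frac{100}{215969} - \frac{\sqrt{927490}}{647907} \approx -0.0019495$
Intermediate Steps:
$W{\left(m,v \right)} = 300 + \sqrt{m^{2} + v^{2}}$ ($W{\left(m,v \right)} = \sqrt{m^{2} + v^{2}} + 300 = 300 + \sqrt{m^{2} + v^{2}}$)
$\frac{W{\left(k{\left(11 \right)},-963 \right)}}{-280506 - 367401} = \frac{300 + \sqrt{11^{2} + \left(-963\right)^{2}}}{-280506 - 367401} = \frac{300 + \sqrt{121 + 927369}}{-647907} = \left(300 + \sqrt{927490}\right) \left(- \frac{1}{647907}\right) = - \frac{100}{215969} - \frac{\sqrt{927490}}{647907}$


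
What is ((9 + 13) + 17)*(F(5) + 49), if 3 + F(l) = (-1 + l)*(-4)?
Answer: 1170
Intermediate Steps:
F(l) = 1 - 4*l (F(l) = -3 + (-1 + l)*(-4) = -3 + (4 - 4*l) = 1 - 4*l)
((9 + 13) + 17)*(F(5) + 49) = ((9 + 13) + 17)*((1 - 4*5) + 49) = (22 + 17)*((1 - 20) + 49) = 39*(-19 + 49) = 39*30 = 1170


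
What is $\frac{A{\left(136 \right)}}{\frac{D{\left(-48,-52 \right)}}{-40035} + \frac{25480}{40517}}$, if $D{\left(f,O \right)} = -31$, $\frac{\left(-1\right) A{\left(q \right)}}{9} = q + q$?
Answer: $- \frac{3970896136560}{1021347827} \approx -3887.9$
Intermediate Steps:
$A{\left(q \right)} = - 18 q$ ($A{\left(q \right)} = - 9 \left(q + q\right) = - 9 \cdot 2 q = - 18 q$)
$\frac{A{\left(136 \right)}}{\frac{D{\left(-48,-52 \right)}}{-40035} + \frac{25480}{40517}} = \frac{\left(-18\right) 136}{- \frac{31}{-40035} + \frac{25480}{40517}} = - \frac{2448}{\left(-31\right) \left(- \frac{1}{40035}\right) + 25480 \cdot \frac{1}{40517}} = - \frac{2448}{\frac{31}{40035} + \frac{25480}{40517}} = - \frac{2448}{\frac{1021347827}{1622098095}} = \left(-2448\right) \frac{1622098095}{1021347827} = - \frac{3970896136560}{1021347827}$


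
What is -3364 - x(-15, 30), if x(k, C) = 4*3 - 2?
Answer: -3374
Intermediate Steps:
x(k, C) = 10 (x(k, C) = 12 - 2 = 10)
-3364 - x(-15, 30) = -3364 - 1*10 = -3364 - 10 = -3374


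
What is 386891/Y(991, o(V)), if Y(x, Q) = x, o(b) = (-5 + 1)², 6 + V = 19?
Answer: 386891/991 ≈ 390.40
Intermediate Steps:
V = 13 (V = -6 + 19 = 13)
o(b) = 16 (o(b) = (-4)² = 16)
386891/Y(991, o(V)) = 386891/991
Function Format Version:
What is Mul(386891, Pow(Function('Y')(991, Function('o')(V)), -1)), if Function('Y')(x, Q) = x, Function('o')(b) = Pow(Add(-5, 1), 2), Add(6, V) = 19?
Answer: Rational(386891, 991) ≈ 390.40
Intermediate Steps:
V = 13 (V = Add(-6, 19) = 13)
Function('o')(b) = 16 (Function('o')(b) = Pow(-4, 2) = 16)
Mul(386891, Pow(Function('Y')(991, Function('o')(V)), -1)) = Mul(386891, Pow(991, -1)) = Mul(386891, Rational(1, 991)) = Rational(386891, 991)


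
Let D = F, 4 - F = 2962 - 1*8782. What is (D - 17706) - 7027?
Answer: -18909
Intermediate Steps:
F = 5824 (F = 4 - (2962 - 1*8782) = 4 - (2962 - 8782) = 4 - 1*(-5820) = 4 + 5820 = 5824)
D = 5824
(D - 17706) - 7027 = (5824 - 17706) - 7027 = -11882 - 7027 = -18909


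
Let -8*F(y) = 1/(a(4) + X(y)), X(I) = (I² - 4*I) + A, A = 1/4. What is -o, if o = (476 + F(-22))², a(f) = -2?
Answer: -4715460023121/20811844 ≈ -2.2658e+5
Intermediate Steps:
A = ¼ (A = 1*(¼) = ¼ ≈ 0.25000)
X(I) = ¼ + I² - 4*I (X(I) = (I² - 4*I) + ¼ = ¼ + I² - 4*I)
F(y) = -1/(8*(-7/4 + y² - 4*y)) (F(y) = -1/(8*(-2 + (¼ + y² - 4*y))) = -1/(8*(-7/4 + y² - 4*y)))
o = 4715460023121/20811844 (o = (476 + 1/(14 - 8*(-22)² + 32*(-22)))² = (476 + 1/(14 - 8*484 - 704))² = (476 + 1/(14 - 3872 - 704))² = (476 + 1/(-4562))² = (476 - 1/4562)² = (2171511/4562)² = 4715460023121/20811844 ≈ 2.2658e+5)
-o = -1*4715460023121/20811844 = -4715460023121/20811844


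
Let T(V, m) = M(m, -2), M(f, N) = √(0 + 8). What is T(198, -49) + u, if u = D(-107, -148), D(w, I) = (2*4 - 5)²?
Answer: 9 + 2*√2 ≈ 11.828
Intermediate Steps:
M(f, N) = 2*√2 (M(f, N) = √8 = 2*√2)
T(V, m) = 2*√2
D(w, I) = 9 (D(w, I) = (8 - 5)² = 3² = 9)
u = 9
T(198, -49) + u = 2*√2 + 9 = 9 + 2*√2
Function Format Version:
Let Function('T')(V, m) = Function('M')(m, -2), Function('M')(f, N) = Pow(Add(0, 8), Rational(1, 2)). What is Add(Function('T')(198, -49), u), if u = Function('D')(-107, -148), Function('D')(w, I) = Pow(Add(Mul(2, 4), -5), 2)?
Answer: Add(9, Mul(2, Pow(2, Rational(1, 2)))) ≈ 11.828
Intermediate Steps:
Function('M')(f, N) = Mul(2, Pow(2, Rational(1, 2))) (Function('M')(f, N) = Pow(8, Rational(1, 2)) = Mul(2, Pow(2, Rational(1, 2))))
Function('T')(V, m) = Mul(2, Pow(2, Rational(1, 2)))
Function('D')(w, I) = 9 (Function('D')(w, I) = Pow(Add(8, -5), 2) = Pow(3, 2) = 9)
u = 9
Add(Function('T')(198, -49), u) = Add(Mul(2, Pow(2, Rational(1, 2))), 9) = Add(9, Mul(2, Pow(2, Rational(1, 2))))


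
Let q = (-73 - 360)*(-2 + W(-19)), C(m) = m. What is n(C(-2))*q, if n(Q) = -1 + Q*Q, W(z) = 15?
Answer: -16887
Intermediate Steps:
q = -5629 (q = (-73 - 360)*(-2 + 15) = -433*13 = -5629)
n(Q) = -1 + Q²
n(C(-2))*q = (-1 + (-2)²)*(-5629) = (-1 + 4)*(-5629) = 3*(-5629) = -16887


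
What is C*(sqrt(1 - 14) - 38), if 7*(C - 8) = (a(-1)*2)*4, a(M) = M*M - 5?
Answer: -912/7 + 24*I*sqrt(13)/7 ≈ -130.29 + 12.362*I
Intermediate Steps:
a(M) = -5 + M**2 (a(M) = M**2 - 5 = -5 + M**2)
C = 24/7 (C = 8 + (((-5 + (-1)**2)*2)*4)/7 = 8 + (((-5 + 1)*2)*4)/7 = 8 + (-4*2*4)/7 = 8 + (-8*4)/7 = 8 + (1/7)*(-32) = 8 - 32/7 = 24/7 ≈ 3.4286)
C*(sqrt(1 - 14) - 38) = 24*(sqrt(1 - 14) - 38)/7 = 24*(sqrt(-13) - 38)/7 = 24*(I*sqrt(13) - 38)/7 = 24*(-38 + I*sqrt(13))/7 = -912/7 + 24*I*sqrt(13)/7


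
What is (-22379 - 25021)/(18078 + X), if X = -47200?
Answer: 23700/14561 ≈ 1.6276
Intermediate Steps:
(-22379 - 25021)/(18078 + X) = (-22379 - 25021)/(18078 - 47200) = -47400/(-29122) = -47400*(-1/29122) = 23700/14561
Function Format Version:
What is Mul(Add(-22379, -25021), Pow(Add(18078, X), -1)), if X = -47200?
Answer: Rational(23700, 14561) ≈ 1.6276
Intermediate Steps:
Mul(Add(-22379, -25021), Pow(Add(18078, X), -1)) = Mul(Add(-22379, -25021), Pow(Add(18078, -47200), -1)) = Mul(-47400, Pow(-29122, -1)) = Mul(-47400, Rational(-1, 29122)) = Rational(23700, 14561)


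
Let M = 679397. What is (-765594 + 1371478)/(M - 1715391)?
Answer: -302942/517997 ≈ -0.58483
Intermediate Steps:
(-765594 + 1371478)/(M - 1715391) = (-765594 + 1371478)/(679397 - 1715391) = 605884/(-1035994) = 605884*(-1/1035994) = -302942/517997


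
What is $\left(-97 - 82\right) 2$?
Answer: $-358$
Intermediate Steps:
$\left(-97 - 82\right) 2 = \left(-179\right) 2 = -358$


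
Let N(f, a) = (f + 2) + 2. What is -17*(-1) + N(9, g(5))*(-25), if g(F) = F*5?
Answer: -308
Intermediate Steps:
g(F) = 5*F
N(f, a) = 4 + f (N(f, a) = (2 + f) + 2 = 4 + f)
-17*(-1) + N(9, g(5))*(-25) = -17*(-1) + (4 + 9)*(-25) = 17 + 13*(-25) = 17 - 325 = -308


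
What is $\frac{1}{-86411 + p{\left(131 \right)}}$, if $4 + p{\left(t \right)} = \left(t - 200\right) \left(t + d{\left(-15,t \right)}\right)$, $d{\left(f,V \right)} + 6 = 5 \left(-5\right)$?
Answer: $- \frac{1}{93315} \approx -1.0716 \cdot 10^{-5}$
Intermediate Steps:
$d{\left(f,V \right)} = -31$ ($d{\left(f,V \right)} = -6 + 5 \left(-5\right) = -6 - 25 = -31$)
$p{\left(t \right)} = -4 + \left(-200 + t\right) \left(-31 + t\right)$ ($p{\left(t \right)} = -4 + \left(t - 200\right) \left(t - 31\right) = -4 + \left(-200 + t\right) \left(-31 + t\right)$)
$\frac{1}{-86411 + p{\left(131 \right)}} = \frac{1}{-86411 + \left(6196 + 131^{2} - 30261\right)} = \frac{1}{-86411 + \left(6196 + 17161 - 30261\right)} = \frac{1}{-86411 - 6904} = \frac{1}{-93315} = - \frac{1}{93315}$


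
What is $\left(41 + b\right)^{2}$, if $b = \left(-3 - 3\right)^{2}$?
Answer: $5929$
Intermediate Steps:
$b = 36$ ($b = \left(-6\right)^{2} = 36$)
$\left(41 + b\right)^{2} = \left(41 + 36\right)^{2} = 77^{2} = 5929$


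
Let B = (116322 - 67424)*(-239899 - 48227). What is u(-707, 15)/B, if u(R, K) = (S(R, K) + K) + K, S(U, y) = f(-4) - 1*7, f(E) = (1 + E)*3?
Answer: -7/7044392574 ≈ -9.9370e-10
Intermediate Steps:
B = -14088785148 (B = 48898*(-288126) = -14088785148)
f(E) = 3 + 3*E
S(U, y) = -16 (S(U, y) = (3 + 3*(-4)) - 1*7 = (3 - 12) - 7 = -9 - 7 = -16)
u(R, K) = -16 + 2*K (u(R, K) = (-16 + K) + K = -16 + 2*K)
u(-707, 15)/B = (-16 + 2*15)/(-14088785148) = (-16 + 30)*(-1/14088785148) = 14*(-1/14088785148) = -7/7044392574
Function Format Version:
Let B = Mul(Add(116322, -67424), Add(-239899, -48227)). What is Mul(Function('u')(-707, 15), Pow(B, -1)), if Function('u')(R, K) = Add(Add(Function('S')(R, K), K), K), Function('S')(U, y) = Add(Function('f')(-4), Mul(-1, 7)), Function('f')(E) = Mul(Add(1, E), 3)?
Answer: Rational(-7, 7044392574) ≈ -9.9370e-10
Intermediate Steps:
B = -14088785148 (B = Mul(48898, -288126) = -14088785148)
Function('f')(E) = Add(3, Mul(3, E))
Function('S')(U, y) = -16 (Function('S')(U, y) = Add(Add(3, Mul(3, -4)), Mul(-1, 7)) = Add(Add(3, -12), -7) = Add(-9, -7) = -16)
Function('u')(R, K) = Add(-16, Mul(2, K)) (Function('u')(R, K) = Add(Add(-16, K), K) = Add(-16, Mul(2, K)))
Mul(Function('u')(-707, 15), Pow(B, -1)) = Mul(Add(-16, Mul(2, 15)), Pow(-14088785148, -1)) = Mul(Add(-16, 30), Rational(-1, 14088785148)) = Mul(14, Rational(-1, 14088785148)) = Rational(-7, 7044392574)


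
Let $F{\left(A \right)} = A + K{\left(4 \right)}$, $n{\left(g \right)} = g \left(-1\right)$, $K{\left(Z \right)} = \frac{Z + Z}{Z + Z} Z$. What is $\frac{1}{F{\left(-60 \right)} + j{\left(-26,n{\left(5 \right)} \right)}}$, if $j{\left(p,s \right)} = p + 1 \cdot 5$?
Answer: $- \frac{1}{77} \approx -0.012987$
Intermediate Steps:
$K{\left(Z \right)} = Z$ ($K{\left(Z \right)} = \frac{2 Z}{2 Z} Z = 2 Z \frac{1}{2 Z} Z = 1 Z = Z$)
$n{\left(g \right)} = - g$
$j{\left(p,s \right)} = 5 + p$ ($j{\left(p,s \right)} = p + 5 = 5 + p$)
$F{\left(A \right)} = 4 + A$ ($F{\left(A \right)} = A + 4 = 4 + A$)
$\frac{1}{F{\left(-60 \right)} + j{\left(-26,n{\left(5 \right)} \right)}} = \frac{1}{\left(4 - 60\right) + \left(5 - 26\right)} = \frac{1}{-56 - 21} = \frac{1}{-77} = - \frac{1}{77}$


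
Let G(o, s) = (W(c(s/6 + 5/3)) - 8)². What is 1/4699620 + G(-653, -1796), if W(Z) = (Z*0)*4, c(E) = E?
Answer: 300775681/4699620 ≈ 64.000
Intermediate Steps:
W(Z) = 0 (W(Z) = 0*4 = 0)
G(o, s) = 64 (G(o, s) = (0 - 8)² = (-8)² = 64)
1/4699620 + G(-653, -1796) = 1/4699620 + 64 = 300775681/4699620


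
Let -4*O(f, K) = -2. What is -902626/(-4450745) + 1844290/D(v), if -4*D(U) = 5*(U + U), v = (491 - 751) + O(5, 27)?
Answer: 6567240059734/2309936655 ≈ 2843.0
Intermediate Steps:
O(f, K) = 1/2 (O(f, K) = -1/4*(-2) = 1/2)
v = -519/2 (v = (491 - 751) + 1/2 = -260 + 1/2 = -519/2 ≈ -259.50)
D(U) = -5*U/2 (D(U) = -5*(U + U)/4 = -5*2*U/4 = -5*U/2)
-902626/(-4450745) + 1844290/D(v) = -902626/(-4450745) + 1844290/((-5/2*(-519/2))) = -902626*(-1/4450745) + 1844290/(2595/4) = 902626/4450745 + 1844290*(4/2595) = 902626/4450745 + 1475432/519 = 6567240059734/2309936655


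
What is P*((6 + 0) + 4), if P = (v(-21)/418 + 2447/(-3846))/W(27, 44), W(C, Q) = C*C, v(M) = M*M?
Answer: 1683100/292990203 ≈ 0.0057446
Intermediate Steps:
v(M) = M**2
W(C, Q) = C**2
P = 168310/292990203 (P = ((-21)**2/418 + 2447/(-3846))/(27**2) = (441*(1/418) + 2447*(-1/3846))/729 = (441/418 - 2447/3846)*(1/729) = (168310/401907)*(1/729) = 168310/292990203 ≈ 0.00057446)
P*((6 + 0) + 4) = 168310*((6 + 0) + 4)/292990203 = 168310*(6 + 4)/292990203 = (168310/292990203)*10 = 1683100/292990203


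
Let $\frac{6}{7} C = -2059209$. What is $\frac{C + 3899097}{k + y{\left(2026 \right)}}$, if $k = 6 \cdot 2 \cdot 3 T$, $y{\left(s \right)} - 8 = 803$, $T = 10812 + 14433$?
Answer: $\frac{2993373}{1819262} \approx 1.6454$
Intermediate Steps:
$T = 25245$
$y{\left(s \right)} = 811$ ($y{\left(s \right)} = 8 + 803 = 811$)
$C = - \frac{4804821}{2}$ ($C = \frac{7}{6} \left(-2059209\right) = - \frac{4804821}{2} \approx -2.4024 \cdot 10^{6}$)
$k = 908820$ ($k = 6 \cdot 2 \cdot 3 \cdot 25245 = 12 \cdot 3 \cdot 25245 = 36 \cdot 25245 = 908820$)
$\frac{C + 3899097}{k + y{\left(2026 \right)}} = \frac{- \frac{4804821}{2} + 3899097}{908820 + 811} = \frac{2993373}{2 \cdot 909631} = \frac{2993373}{2} \cdot \frac{1}{909631} = \frac{2993373}{1819262}$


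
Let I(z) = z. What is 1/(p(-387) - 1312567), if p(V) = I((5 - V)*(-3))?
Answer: -1/1313743 ≈ -7.6118e-7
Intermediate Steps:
p(V) = -15 + 3*V (p(V) = (5 - V)*(-3) = -15 + 3*V)
1/(p(-387) - 1312567) = 1/((-15 + 3*(-387)) - 1312567) = 1/((-15 - 1161) - 1312567) = 1/(-1176 - 1312567) = 1/(-1313743) = -1/1313743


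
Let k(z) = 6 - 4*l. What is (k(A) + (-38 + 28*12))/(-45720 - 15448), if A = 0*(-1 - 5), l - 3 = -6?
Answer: -79/15292 ≈ -0.0051661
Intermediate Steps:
l = -3 (l = 3 - 6 = -3)
A = 0 (A = 0*(-6) = 0)
k(z) = 18 (k(z) = 6 - 4*(-3) = 6 + 12 = 18)
(k(A) + (-38 + 28*12))/(-45720 - 15448) = (18 + (-38 + 28*12))/(-45720 - 15448) = (18 + (-38 + 336))/(-61168) = (18 + 298)*(-1/61168) = 316*(-1/61168) = -79/15292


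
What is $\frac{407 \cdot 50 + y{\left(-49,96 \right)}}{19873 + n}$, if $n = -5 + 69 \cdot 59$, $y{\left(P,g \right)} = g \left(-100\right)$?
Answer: $\frac{10750}{23939} \approx 0.44906$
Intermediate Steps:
$y{\left(P,g \right)} = - 100 g$
$n = 4066$ ($n = -5 + 4071 = 4066$)
$\frac{407 \cdot 50 + y{\left(-49,96 \right)}}{19873 + n} = \frac{407 \cdot 50 - 9600}{19873 + 4066} = \frac{20350 - 9600}{23939} = 10750 \cdot \frac{1}{23939} = \frac{10750}{23939}$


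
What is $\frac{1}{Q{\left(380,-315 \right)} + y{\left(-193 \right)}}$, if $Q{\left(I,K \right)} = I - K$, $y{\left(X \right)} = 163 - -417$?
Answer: $\frac{1}{1275} \approx 0.00078431$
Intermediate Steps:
$y{\left(X \right)} = 580$ ($y{\left(X \right)} = 163 + 417 = 580$)
$\frac{1}{Q{\left(380,-315 \right)} + y{\left(-193 \right)}} = \frac{1}{\left(380 - -315\right) + 580} = \frac{1}{\left(380 + 315\right) + 580} = \frac{1}{695 + 580} = \frac{1}{1275}$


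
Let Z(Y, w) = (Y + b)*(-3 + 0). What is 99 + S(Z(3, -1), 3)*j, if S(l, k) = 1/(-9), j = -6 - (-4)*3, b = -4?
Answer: 295/3 ≈ 98.333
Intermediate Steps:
Z(Y, w) = 12 - 3*Y (Z(Y, w) = (Y - 4)*(-3 + 0) = (-4 + Y)*(-3) = 12 - 3*Y)
j = 6 (j = -6 - 4*(-3) = -6 + 12 = 6)
S(l, k) = -⅑
99 + S(Z(3, -1), 3)*j = 99 - ⅑*6 = 99 - ⅔ = 295/3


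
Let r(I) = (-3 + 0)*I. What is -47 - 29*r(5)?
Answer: 388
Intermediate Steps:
r(I) = -3*I
-47 - 29*r(5) = -47 - (-87)*5 = -47 - 29*(-15) = -47 + 435 = 388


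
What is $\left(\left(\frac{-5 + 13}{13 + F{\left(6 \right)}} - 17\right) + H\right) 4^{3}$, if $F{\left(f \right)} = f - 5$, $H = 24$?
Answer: $\frac{3392}{7} \approx 484.57$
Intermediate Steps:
$F{\left(f \right)} = -5 + f$
$\left(\left(\frac{-5 + 13}{13 + F{\left(6 \right)}} - 17\right) + H\right) 4^{3} = \left(\left(\frac{-5 + 13}{13 + \left(-5 + 6\right)} - 17\right) + 24\right) 4^{3} = \left(\left(\frac{8}{13 + 1} - 17\right) + 24\right) 64 = \left(\left(\frac{8}{14} - 17\right) + 24\right) 64 = \left(\left(8 \cdot \frac{1}{14} - 17\right) + 24\right) 64 = \left(\left(\frac{4}{7} - 17\right) + 24\right) 64 = \left(- \frac{115}{7} + 24\right) 64 = \frac{53}{7} \cdot 64 = \frac{3392}{7}$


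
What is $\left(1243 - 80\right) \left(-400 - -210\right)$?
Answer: $-220970$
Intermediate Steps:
$\left(1243 - 80\right) \left(-400 - -210\right) = 1163 \left(-400 + 210\right) = 1163 \left(-190\right) = -220970$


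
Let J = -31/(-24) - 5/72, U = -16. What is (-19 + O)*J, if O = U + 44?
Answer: 11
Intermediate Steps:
J = 11/9 (J = -31*(-1/24) - 5*1/72 = 31/24 - 5/72 = 11/9 ≈ 1.2222)
O = 28 (O = -16 + 44 = 28)
(-19 + O)*J = (-19 + 28)*(11/9) = 9*(11/9) = 11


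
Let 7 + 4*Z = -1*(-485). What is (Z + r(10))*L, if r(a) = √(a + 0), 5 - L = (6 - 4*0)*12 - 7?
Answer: -7170 - 60*√10 ≈ -7359.7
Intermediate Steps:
L = -60 (L = 5 - ((6 - 4*0)*12 - 7) = 5 - ((6 + 0)*12 - 7) = 5 - (6*12 - 7) = 5 - (72 - 7) = 5 - 1*65 = 5 - 65 = -60)
r(a) = √a
Z = 239/2 (Z = -7/4 + (-1*(-485))/4 = -7/4 + (¼)*485 = -7/4 + 485/4 = 239/2 ≈ 119.50)
(Z + r(10))*L = (239/2 + √10)*(-60) = -7170 - 60*√10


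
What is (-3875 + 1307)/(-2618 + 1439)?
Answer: 856/393 ≈ 2.1781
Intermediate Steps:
(-3875 + 1307)/(-2618 + 1439) = -2568/(-1179) = -2568*(-1/1179) = 856/393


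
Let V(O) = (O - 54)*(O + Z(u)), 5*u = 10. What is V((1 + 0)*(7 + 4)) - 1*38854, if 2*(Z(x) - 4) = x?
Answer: -39542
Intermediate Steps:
u = 2 (u = (⅕)*10 = 2)
Z(x) = 4 + x/2
V(O) = (-54 + O)*(5 + O) (V(O) = (O - 54)*(O + (4 + (½)*2)) = (-54 + O)*(O + (4 + 1)) = (-54 + O)*(O + 5) = (-54 + O)*(5 + O))
V((1 + 0)*(7 + 4)) - 1*38854 = (-270 + ((1 + 0)*(7 + 4))² - 49*(1 + 0)*(7 + 4)) - 1*38854 = (-270 + (1*11)² - 49*11) - 38854 = (-270 + 11² - 49*11) - 38854 = (-270 + 121 - 539) - 38854 = -688 - 38854 = -39542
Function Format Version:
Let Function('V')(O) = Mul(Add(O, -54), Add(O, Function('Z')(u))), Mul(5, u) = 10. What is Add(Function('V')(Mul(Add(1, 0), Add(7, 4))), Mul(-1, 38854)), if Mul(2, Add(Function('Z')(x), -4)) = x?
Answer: -39542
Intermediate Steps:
u = 2 (u = Mul(Rational(1, 5), 10) = 2)
Function('Z')(x) = Add(4, Mul(Rational(1, 2), x))
Function('V')(O) = Mul(Add(-54, O), Add(5, O)) (Function('V')(O) = Mul(Add(O, -54), Add(O, Add(4, Mul(Rational(1, 2), 2)))) = Mul(Add(-54, O), Add(O, Add(4, 1))) = Mul(Add(-54, O), Add(O, 5)) = Mul(Add(-54, O), Add(5, O)))
Add(Function('V')(Mul(Add(1, 0), Add(7, 4))), Mul(-1, 38854)) = Add(Add(-270, Pow(Mul(Add(1, 0), Add(7, 4)), 2), Mul(-49, Mul(Add(1, 0), Add(7, 4)))), Mul(-1, 38854)) = Add(Add(-270, Pow(Mul(1, 11), 2), Mul(-49, Mul(1, 11))), -38854) = Add(Add(-270, Pow(11, 2), Mul(-49, 11)), -38854) = Add(Add(-270, 121, -539), -38854) = Add(-688, -38854) = -39542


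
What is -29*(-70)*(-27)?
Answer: -54810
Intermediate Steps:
-29*(-70)*(-27) = 2030*(-27) = -54810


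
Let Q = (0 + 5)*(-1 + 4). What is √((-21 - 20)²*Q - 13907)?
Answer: 2*√2827 ≈ 106.34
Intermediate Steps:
Q = 15 (Q = 5*3 = 15)
√((-21 - 20)²*Q - 13907) = √((-21 - 20)²*15 - 13907) = √((-41)²*15 - 13907) = √(1681*15 - 13907) = √(25215 - 13907) = √11308 = 2*√2827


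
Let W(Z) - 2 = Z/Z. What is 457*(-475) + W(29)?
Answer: -217072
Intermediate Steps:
W(Z) = 3 (W(Z) = 2 + Z/Z = 2 + 1 = 3)
457*(-475) + W(29) = 457*(-475) + 3 = -217075 + 3 = -217072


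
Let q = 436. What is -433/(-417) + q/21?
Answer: 63635/2919 ≈ 21.800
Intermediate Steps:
-433/(-417) + q/21 = -433/(-417) + 436/21 = -433*(-1/417) + 436*(1/21) = 433/417 + 436/21 = 63635/2919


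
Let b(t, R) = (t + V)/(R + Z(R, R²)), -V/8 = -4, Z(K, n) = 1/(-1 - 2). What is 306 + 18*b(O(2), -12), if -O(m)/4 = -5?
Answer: 8514/37 ≈ 230.11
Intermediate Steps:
Z(K, n) = -⅓ (Z(K, n) = 1/(-3) = -⅓)
V = 32 (V = -8*(-4) = 32)
O(m) = 20 (O(m) = -4*(-5) = 20)
b(t, R) = (32 + t)/(-⅓ + R) (b(t, R) = (t + 32)/(R - ⅓) = (32 + t)/(-⅓ + R))
306 + 18*b(O(2), -12) = 306 + 18*(3*(32 + 20)/(-1 + 3*(-12))) = 306 + 18*(3*52/(-1 - 36)) = 306 + 18*(3*52/(-37)) = 306 + 18*(3*(-1/37)*52) = 306 + 18*(-156/37) = 306 - 2808/37 = 8514/37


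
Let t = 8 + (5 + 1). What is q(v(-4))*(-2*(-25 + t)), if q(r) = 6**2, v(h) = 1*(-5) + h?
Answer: 792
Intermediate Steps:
t = 14 (t = 8 + 6 = 14)
v(h) = -5 + h
q(r) = 36
q(v(-4))*(-2*(-25 + t)) = 36*(-2*(-25 + 14)) = 36*(-2*(-11)) = 36*22 = 792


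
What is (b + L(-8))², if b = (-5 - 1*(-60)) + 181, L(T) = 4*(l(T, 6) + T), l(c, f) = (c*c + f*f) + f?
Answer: 394384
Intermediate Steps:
l(c, f) = f + c² + f² (l(c, f) = (c² + f²) + f = f + c² + f²)
L(T) = 168 + 4*T + 4*T² (L(T) = 4*((6 + T² + 6²) + T) = 4*((6 + T² + 36) + T) = 4*((42 + T²) + T) = 4*(42 + T + T²) = 168 + 4*T + 4*T²)
b = 236 (b = (-5 + 60) + 181 = 55 + 181 = 236)
(b + L(-8))² = (236 + (168 + 4*(-8) + 4*(-8)²))² = (236 + (168 - 32 + 4*64))² = (236 + (168 - 32 + 256))² = (236 + 392)² = 628² = 394384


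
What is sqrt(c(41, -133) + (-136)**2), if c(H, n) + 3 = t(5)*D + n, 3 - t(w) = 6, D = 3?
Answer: 3*sqrt(2039) ≈ 135.47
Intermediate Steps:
t(w) = -3 (t(w) = 3 - 1*6 = 3 - 6 = -3)
c(H, n) = -12 + n (c(H, n) = -3 + (-3*3 + n) = -3 + (-9 + n) = -12 + n)
sqrt(c(41, -133) + (-136)**2) = sqrt((-12 - 133) + (-136)**2) = sqrt(-145 + 18496) = sqrt(18351) = 3*sqrt(2039)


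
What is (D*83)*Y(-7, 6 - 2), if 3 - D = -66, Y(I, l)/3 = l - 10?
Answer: -103086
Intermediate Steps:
Y(I, l) = -30 + 3*l (Y(I, l) = 3*(l - 10) = 3*(-10 + l) = -30 + 3*l)
D = 69 (D = 3 - 1*(-66) = 3 + 66 = 69)
(D*83)*Y(-7, 6 - 2) = (69*83)*(-30 + 3*(6 - 2)) = 5727*(-30 + 3*4) = 5727*(-30 + 12) = 5727*(-18) = -103086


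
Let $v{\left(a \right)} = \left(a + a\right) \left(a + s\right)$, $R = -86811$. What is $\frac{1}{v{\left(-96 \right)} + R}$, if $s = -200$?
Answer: $- \frac{1}{29979} \approx -3.3357 \cdot 10^{-5}$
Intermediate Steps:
$v{\left(a \right)} = 2 a \left(-200 + a\right)$ ($v{\left(a \right)} = \left(a + a\right) \left(a - 200\right) = 2 a \left(-200 + a\right)$)
$\frac{1}{v{\left(-96 \right)} + R} = \frac{1}{2 \left(-96\right) \left(-200 - 96\right) - 86811} = \frac{1}{2 \left(-96\right) \left(-296\right) - 86811} = \frac{1}{56832 - 86811} = \frac{1}{-29979} = - \frac{1}{29979}$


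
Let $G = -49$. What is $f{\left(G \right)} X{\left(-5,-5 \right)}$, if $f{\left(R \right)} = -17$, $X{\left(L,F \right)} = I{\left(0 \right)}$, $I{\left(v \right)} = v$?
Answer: $0$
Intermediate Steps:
$X{\left(L,F \right)} = 0$
$f{\left(G \right)} X{\left(-5,-5 \right)} = \left(-17\right) 0 = 0$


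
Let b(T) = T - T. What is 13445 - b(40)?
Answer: 13445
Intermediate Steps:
b(T) = 0
13445 - b(40) = 13445 - 1*0 = 13445 + 0 = 13445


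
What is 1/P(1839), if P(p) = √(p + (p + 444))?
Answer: √458/1374 ≈ 0.015576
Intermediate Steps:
P(p) = √(444 + 2*p) (P(p) = √(p + (444 + p)) = √(444 + 2*p))
1/P(1839) = 1/(√(444 + 2*1839)) = 1/(√(444 + 3678)) = 1/(√4122) = 1/(3*√458) = √458/1374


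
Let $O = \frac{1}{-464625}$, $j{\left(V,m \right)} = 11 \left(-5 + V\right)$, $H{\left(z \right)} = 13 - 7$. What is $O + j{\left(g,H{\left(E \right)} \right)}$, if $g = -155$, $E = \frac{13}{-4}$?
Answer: $- \frac{817740001}{464625} \approx -1760.0$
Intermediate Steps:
$E = - \frac{13}{4}$ ($E = 13 \left(- \frac{1}{4}\right) = - \frac{13}{4} \approx -3.25$)
$H{\left(z \right)} = 6$
$j{\left(V,m \right)} = -55 + 11 V$
$O = - \frac{1}{464625} \approx -2.1523 \cdot 10^{-6}$
$O + j{\left(g,H{\left(E \right)} \right)} = - \frac{1}{464625} + \left(-55 + 11 \left(-155\right)\right) = - \frac{1}{464625} - 1760 = - \frac{817740001}{464625}$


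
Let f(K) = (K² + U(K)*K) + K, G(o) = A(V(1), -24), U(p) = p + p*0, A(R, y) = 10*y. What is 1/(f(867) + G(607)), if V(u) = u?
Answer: 1/1504005 ≈ 6.6489e-7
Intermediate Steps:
U(p) = p (U(p) = p + 0 = p)
G(o) = -240 (G(o) = 10*(-24) = -240)
f(K) = K + 2*K² (f(K) = (K² + K*K) + K = (K² + K²) + K = 2*K² + K = K + 2*K²)
1/(f(867) + G(607)) = 1/(867*(1 + 2*867) - 240) = 1/(867*(1 + 1734) - 240) = 1/(867*1735 - 240) = 1/(1504245 - 240) = 1/1504005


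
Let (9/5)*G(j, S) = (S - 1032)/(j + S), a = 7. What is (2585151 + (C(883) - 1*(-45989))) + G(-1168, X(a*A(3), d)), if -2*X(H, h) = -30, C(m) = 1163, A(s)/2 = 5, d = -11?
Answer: 3035045924/1153 ≈ 2.6323e+6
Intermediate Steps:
A(s) = 10 (A(s) = 2*5 = 10)
X(H, h) = 15 (X(H, h) = -1/2*(-30) = 15)
G(j, S) = 5*(-1032 + S)/(9*(S + j)) (G(j, S) = 5*((S - 1032)/(j + S))/9 = 5*((-1032 + S)/(S + j))/9 = 5*(-1032 + S)/(9*(S + j)))
(2585151 + (C(883) - 1*(-45989))) + G(-1168, X(a*A(3), d)) = (2585151 + (1163 - 1*(-45989))) + 5*(-1032 + 15)/(9*(15 - 1168)) = (2585151 + (1163 + 45989)) + (5/9)*(-1017)/(-1153) = (2585151 + 47152) + (5/9)*(-1/1153)*(-1017) = 2632303 + 565/1153 = 3035045924/1153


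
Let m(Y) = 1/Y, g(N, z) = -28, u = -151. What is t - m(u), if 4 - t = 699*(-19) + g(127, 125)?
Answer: 2010264/151 ≈ 13313.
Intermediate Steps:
t = 13313 (t = 4 - (699*(-19) - 28) = 4 - (-13281 - 28) = 4 - 1*(-13309) = 4 + 13309 = 13313)
t - m(u) = 13313 - 1/(-151) = 13313 - 1*(-1/151) = 13313 + 1/151 = 2010264/151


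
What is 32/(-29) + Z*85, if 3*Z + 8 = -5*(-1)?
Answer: -2497/29 ≈ -86.103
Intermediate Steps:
Z = -1 (Z = -8/3 + (-5*(-1))/3 = -8/3 + (⅓)*5 = -8/3 + 5/3 = -1)
32/(-29) + Z*85 = 32/(-29) - 1*85 = 32*(-1/29) - 85 = -32/29 - 85 = -2497/29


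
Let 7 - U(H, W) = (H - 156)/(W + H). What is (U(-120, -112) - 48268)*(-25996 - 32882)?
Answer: 82405854873/29 ≈ 2.8416e+9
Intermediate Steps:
U(H, W) = 7 - (-156 + H)/(H + W) (U(H, W) = 7 - (H - 156)/(W + H) = 7 - (-156 + H)/(H + W))
(U(-120, -112) - 48268)*(-25996 - 32882) = ((156 + 6*(-120) + 7*(-112))/(-120 - 112) - 48268)*(-25996 - 32882) = ((156 - 720 - 784)/(-232) - 48268)*(-58878) = (-1/232*(-1348) - 48268)*(-58878) = (337/58 - 48268)*(-58878) = -2799207/58*(-58878) = 82405854873/29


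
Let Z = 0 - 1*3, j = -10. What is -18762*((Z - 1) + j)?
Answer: 262668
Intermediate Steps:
Z = -3 (Z = 0 - 3 = -3)
-18762*((Z - 1) + j) = -18762*((-3 - 1) - 10) = -18762*(-4 - 10) = -18762*(-14) = 262668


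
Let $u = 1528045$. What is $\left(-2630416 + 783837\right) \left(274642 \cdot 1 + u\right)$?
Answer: $-3328803957773$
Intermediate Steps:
$\left(-2630416 + 783837\right) \left(274642 \cdot 1 + u\right) = \left(-2630416 + 783837\right) \left(274642 \cdot 1 + 1528045\right) = - 1846579 \left(274642 + 1528045\right) = \left(-1846579\right) 1802687 = -3328803957773$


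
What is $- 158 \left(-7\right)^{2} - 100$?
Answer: $-7842$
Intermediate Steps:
$- 158 \left(-7\right)^{2} - 100 = \left(-158\right) 49 - 100 = -7742 - 100 = -7842$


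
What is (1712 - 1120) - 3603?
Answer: -3011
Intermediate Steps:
(1712 - 1120) - 3603 = 592 - 3603 = -3011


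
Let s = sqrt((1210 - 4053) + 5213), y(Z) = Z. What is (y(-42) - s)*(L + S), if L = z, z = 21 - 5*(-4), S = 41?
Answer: -3444 - 82*sqrt(2370) ≈ -7436.0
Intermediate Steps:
s = sqrt(2370) (s = sqrt(-2843 + 5213) = sqrt(2370) ≈ 48.683)
z = 41 (z = 21 - 1*(-20) = 21 + 20 = 41)
L = 41
(y(-42) - s)*(L + S) = (-42 - sqrt(2370))*(41 + 41) = (-42 - sqrt(2370))*82 = -3444 - 82*sqrt(2370)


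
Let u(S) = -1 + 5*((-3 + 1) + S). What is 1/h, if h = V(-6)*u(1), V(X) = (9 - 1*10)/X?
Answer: -1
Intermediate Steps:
u(S) = -11 + 5*S (u(S) = -1 + 5*(-2 + S) = -1 + (-10 + 5*S) = -11 + 5*S)
V(X) = -1/X (V(X) = (9 - 10)/X = -1/X)
h = -1 (h = (-1/(-6))*(-11 + 5*1) = (-1*(-1/6))*(-11 + 5) = (1/6)*(-6) = -1)
1/h = 1/(-1) = -1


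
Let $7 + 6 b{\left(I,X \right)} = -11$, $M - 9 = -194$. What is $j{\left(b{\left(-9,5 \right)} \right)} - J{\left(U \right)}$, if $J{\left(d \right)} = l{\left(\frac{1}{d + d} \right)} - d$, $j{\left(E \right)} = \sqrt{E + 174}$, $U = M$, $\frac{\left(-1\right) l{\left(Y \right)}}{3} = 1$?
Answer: $-182 + 3 \sqrt{19} \approx -168.92$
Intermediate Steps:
$l{\left(Y \right)} = -3$ ($l{\left(Y \right)} = \left(-3\right) 1 = -3$)
$M = -185$ ($M = 9 - 194 = -185$)
$b{\left(I,X \right)} = -3$ ($b{\left(I,X \right)} = - \frac{7}{6} + \frac{1}{6} \left(-11\right) = - \frac{7}{6} - \frac{11}{6} = -3$)
$U = -185$
$j{\left(E \right)} = \sqrt{174 + E}$
$J{\left(d \right)} = -3 - d$
$j{\left(b{\left(-9,5 \right)} \right)} - J{\left(U \right)} = \sqrt{174 - 3} - \left(-3 - -185\right) = \sqrt{171} - \left(-3 + 185\right) = 3 \sqrt{19} - 182 = -182 + 3 \sqrt{19}$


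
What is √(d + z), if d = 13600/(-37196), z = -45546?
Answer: I*√13627882514/547 ≈ 213.42*I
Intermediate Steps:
d = -200/547 (d = 13600*(-1/37196) = -200/547 ≈ -0.36563)
√(d + z) = √(-200/547 - 45546) = √(-24913862/547) = I*√13627882514/547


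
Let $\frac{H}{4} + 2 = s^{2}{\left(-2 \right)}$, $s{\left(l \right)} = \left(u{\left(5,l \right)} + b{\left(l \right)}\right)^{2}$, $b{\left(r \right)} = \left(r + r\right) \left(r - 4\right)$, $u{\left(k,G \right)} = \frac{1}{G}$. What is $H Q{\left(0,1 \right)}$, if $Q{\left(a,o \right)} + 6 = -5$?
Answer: $- \frac{53676139}{4} \approx -1.3419 \cdot 10^{7}$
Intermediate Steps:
$b{\left(r \right)} = 2 r \left(-4 + r\right)$
$Q{\left(a,o \right)} = -11$ ($Q{\left(a,o \right)} = -6 - 5 = -11$)
$s{\left(l \right)} = \left(\frac{1}{l} + 2 l \left(-4 + l\right)\right)^{2}$
$H = \frac{4879649}{4}$ ($H = -8 + 4 \left(\frac{\left(1 + 2 \left(-2\right)^{2} \left(-4 - 2\right)\right)^{2}}{4}\right)^{2} = -8 + 4 \left(\frac{\left(1 + 2 \cdot 4 \left(-6\right)\right)^{2}}{4}\right)^{2} = -8 + 4 \left(\frac{\left(1 - 48\right)^{2}}{4}\right)^{2} = -8 + 4 \left(\frac{\left(-47\right)^{2}}{4}\right)^{2} = -8 + 4 \left(\frac{1}{4} \cdot 2209\right)^{2} = -8 + 4 \left(\frac{2209}{4}\right)^{2} = -8 + 4 \cdot \frac{4879681}{16} = -8 + \frac{4879681}{4} = \frac{4879649}{4} \approx 1.2199 \cdot 10^{6}$)
$H Q{\left(0,1 \right)} = \frac{4879649}{4} \left(-11\right) = - \frac{53676139}{4}$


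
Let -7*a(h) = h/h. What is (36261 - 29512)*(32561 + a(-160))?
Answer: 1538272574/7 ≈ 2.1975e+8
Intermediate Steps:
a(h) = -⅐ (a(h) = -h/(7*h) = -⅐*1 = -⅐)
(36261 - 29512)*(32561 + a(-160)) = (36261 - 29512)*(32561 - ⅐) = 6749*(227926/7) = 1538272574/7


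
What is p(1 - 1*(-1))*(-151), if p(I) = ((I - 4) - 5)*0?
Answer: 0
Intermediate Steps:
p(I) = 0 (p(I) = ((-4 + I) - 5)*0 = (-9 + I)*0 = 0)
p(1 - 1*(-1))*(-151) = 0*(-151) = 0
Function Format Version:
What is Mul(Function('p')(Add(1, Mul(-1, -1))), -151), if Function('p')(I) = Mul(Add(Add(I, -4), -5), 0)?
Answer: 0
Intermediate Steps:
Function('p')(I) = 0 (Function('p')(I) = Mul(Add(Add(-4, I), -5), 0) = Mul(Add(-9, I), 0) = 0)
Mul(Function('p')(Add(1, Mul(-1, -1))), -151) = Mul(0, -151) = 0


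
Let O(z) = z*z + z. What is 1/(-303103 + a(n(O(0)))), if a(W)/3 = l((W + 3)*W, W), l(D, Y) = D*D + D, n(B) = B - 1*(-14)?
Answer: -1/132457 ≈ -7.5496e-6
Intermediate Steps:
O(z) = z + z**2 (O(z) = z**2 + z = z + z**2)
n(B) = 14 + B (n(B) = B + 14 = 14 + B)
l(D, Y) = D + D**2 (l(D, Y) = D**2 + D = D + D**2)
a(W) = 3*W*(1 + W*(3 + W))*(3 + W) (a(W) = 3*(((W + 3)*W)*(1 + (W + 3)*W)) = 3*(((3 + W)*W)*(1 + (3 + W)*W)) = 3*((W*(3 + W))*(1 + W*(3 + W))) = 3*(W*(1 + W*(3 + W))*(3 + W)) = 3*W*(1 + W*(3 + W))*(3 + W))
1/(-303103 + a(n(O(0)))) = 1/(-303103 + 3*(14 + 0*(1 + 0))*(1 + (14 + 0*(1 + 0))*(3 + (14 + 0*(1 + 0))))*(3 + (14 + 0*(1 + 0)))) = 1/(-303103 + 3*(14 + 0*1)*(1 + (14 + 0*1)*(3 + (14 + 0*1)))*(3 + (14 + 0*1))) = 1/(-303103 + 3*(14 + 0)*(1 + (14 + 0)*(3 + (14 + 0)))*(3 + (14 + 0))) = 1/(-303103 + 3*14*(1 + 14*(3 + 14))*(3 + 14)) = 1/(-303103 + 3*14*(1 + 14*17)*17) = 1/(-303103 + 3*14*(1 + 238)*17) = 1/(-303103 + 3*14*239*17) = 1/(-303103 + 170646) = 1/(-132457) = -1/132457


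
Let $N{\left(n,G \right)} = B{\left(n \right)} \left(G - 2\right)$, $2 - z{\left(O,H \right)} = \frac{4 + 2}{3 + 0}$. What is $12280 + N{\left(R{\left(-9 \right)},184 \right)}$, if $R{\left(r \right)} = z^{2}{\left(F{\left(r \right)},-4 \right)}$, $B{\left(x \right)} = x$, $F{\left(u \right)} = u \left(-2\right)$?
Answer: $12280$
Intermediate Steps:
$F{\left(u \right)} = - 2 u$
$z{\left(O,H \right)} = 0$ ($z{\left(O,H \right)} = 2 - \frac{4 + 2}{3 + 0} = 2 - \frac{6}{3} = 2 - 6 \cdot \frac{1}{3} = 2 - 2 = 0$)
$R{\left(r \right)} = 0$ ($R{\left(r \right)} = 0^{2} = 0$)
$N{\left(n,G \right)} = n \left(-2 + G\right)$ ($N{\left(n,G \right)} = n \left(G - 2\right) = n \left(-2 + G\right)$)
$12280 + N{\left(R{\left(-9 \right)},184 \right)} = 12280 + 0 \left(-2 + 184\right) = 12280 + 0 \cdot 182 = 12280 + 0 = 12280$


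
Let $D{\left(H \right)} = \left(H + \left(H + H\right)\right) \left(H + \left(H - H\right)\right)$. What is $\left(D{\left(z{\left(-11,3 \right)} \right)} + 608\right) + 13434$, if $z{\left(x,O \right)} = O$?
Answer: $14069$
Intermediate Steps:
$D{\left(H \right)} = 3 H^{2}$ ($D{\left(H \right)} = \left(H + 2 H\right) \left(H + 0\right) = 3 H H = 3 H^{2}$)
$\left(D{\left(z{\left(-11,3 \right)} \right)} + 608\right) + 13434 = \left(3 \cdot 3^{2} + 608\right) + 13434 = \left(3 \cdot 9 + 608\right) + 13434 = \left(27 + 608\right) + 13434 = 635 + 13434 = 14069$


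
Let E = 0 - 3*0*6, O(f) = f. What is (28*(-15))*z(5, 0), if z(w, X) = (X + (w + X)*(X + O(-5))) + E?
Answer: 10500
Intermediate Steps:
E = 0 (E = 0 - 0*6 = 0 - 1*0 = 0 + 0 = 0)
z(w, X) = X + (-5 + X)*(X + w) (z(w, X) = (X + (w + X)*(X - 5)) + 0 = (X + (X + w)*(-5 + X)) + 0 = (X + (-5 + X)*(X + w)) + 0 = X + (-5 + X)*(X + w))
(28*(-15))*z(5, 0) = (28*(-15))*(0² - 5*5 - 4*0 + 0*5) = -420*(0 - 25 + 0 + 0) = -420*(-25) = 10500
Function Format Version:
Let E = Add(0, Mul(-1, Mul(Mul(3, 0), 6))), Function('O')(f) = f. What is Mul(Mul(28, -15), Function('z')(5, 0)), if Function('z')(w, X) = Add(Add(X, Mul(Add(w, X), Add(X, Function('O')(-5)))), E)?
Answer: 10500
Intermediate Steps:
E = 0 (E = Add(0, Mul(-1, Mul(0, 6))) = Add(0, Mul(-1, 0)) = Add(0, 0) = 0)
Function('z')(w, X) = Add(X, Mul(Add(-5, X), Add(X, w))) (Function('z')(w, X) = Add(Add(X, Mul(Add(w, X), Add(X, -5))), 0) = Add(Add(X, Mul(Add(X, w), Add(-5, X))), 0) = Add(Add(X, Mul(Add(-5, X), Add(X, w))), 0) = Add(X, Mul(Add(-5, X), Add(X, w))))
Mul(Mul(28, -15), Function('z')(5, 0)) = Mul(Mul(28, -15), Add(Pow(0, 2), Mul(-5, 5), Mul(-4, 0), Mul(0, 5))) = Mul(-420, Add(0, -25, 0, 0)) = Mul(-420, -25) = 10500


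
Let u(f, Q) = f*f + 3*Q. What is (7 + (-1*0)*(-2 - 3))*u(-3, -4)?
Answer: -21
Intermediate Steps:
u(f, Q) = f**2 + 3*Q
(7 + (-1*0)*(-2 - 3))*u(-3, -4) = (7 + (-1*0)*(-2 - 3))*((-3)**2 + 3*(-4)) = (7 + 0*(-5))*(9 - 12) = (7 + 0)*(-3) = 7*(-3) = -21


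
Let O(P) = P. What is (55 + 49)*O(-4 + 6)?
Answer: 208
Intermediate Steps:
(55 + 49)*O(-4 + 6) = (55 + 49)*(-4 + 6) = 104*2 = 208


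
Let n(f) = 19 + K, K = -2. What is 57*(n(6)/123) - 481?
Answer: -19398/41 ≈ -473.12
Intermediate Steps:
n(f) = 17 (n(f) = 19 - 2 = 17)
57*(n(6)/123) - 481 = 57*(17/123) - 481 = 323/41 - 481 = -19398/41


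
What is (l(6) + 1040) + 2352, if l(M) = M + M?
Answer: 3404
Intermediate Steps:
l(M) = 2*M
(l(6) + 1040) + 2352 = (2*6 + 1040) + 2352 = (12 + 1040) + 2352 = 1052 + 2352 = 3404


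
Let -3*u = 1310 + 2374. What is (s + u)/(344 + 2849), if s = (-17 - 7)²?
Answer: -652/3193 ≈ -0.20420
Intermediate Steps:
s = 576 (s = (-24)² = 576)
u = -1228 (u = -(1310 + 2374)/3 = -⅓*3684 = -1228)
(s + u)/(344 + 2849) = (576 - 1228)/(344 + 2849) = -652/3193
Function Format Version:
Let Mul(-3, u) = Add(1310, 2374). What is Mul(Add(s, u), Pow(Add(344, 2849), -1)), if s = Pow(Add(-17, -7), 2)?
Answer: Rational(-652, 3193) ≈ -0.20420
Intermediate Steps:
s = 576 (s = Pow(-24, 2) = 576)
u = -1228 (u = Mul(Rational(-1, 3), Add(1310, 2374)) = Mul(Rational(-1, 3), 3684) = -1228)
Mul(Add(s, u), Pow(Add(344, 2849), -1)) = Mul(Add(576, -1228), Pow(Add(344, 2849), -1)) = Mul(-652, Pow(3193, -1)) = Mul(-652, Rational(1, 3193)) = Rational(-652, 3193)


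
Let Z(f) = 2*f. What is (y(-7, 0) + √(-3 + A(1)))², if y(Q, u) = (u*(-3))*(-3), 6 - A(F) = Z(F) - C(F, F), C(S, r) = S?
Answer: 2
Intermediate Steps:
A(F) = 6 - F (A(F) = 6 - (2*F - F) = 6 - F)
y(Q, u) = 9*u (y(Q, u) = -3*u*(-3) = 9*u)
(y(-7, 0) + √(-3 + A(1)))² = (9*0 + √(-3 + (6 - 1*1)))² = (0 + √(-3 + (6 - 1)))² = (0 + √(-3 + 5))² = (0 + √2)² = (√2)² = 2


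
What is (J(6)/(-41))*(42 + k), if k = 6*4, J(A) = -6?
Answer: 396/41 ≈ 9.6585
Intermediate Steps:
k = 24
(J(6)/(-41))*(42 + k) = (-6/(-41))*(42 + 24) = -6*(-1/41)*66 = (6/41)*66 = 396/41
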